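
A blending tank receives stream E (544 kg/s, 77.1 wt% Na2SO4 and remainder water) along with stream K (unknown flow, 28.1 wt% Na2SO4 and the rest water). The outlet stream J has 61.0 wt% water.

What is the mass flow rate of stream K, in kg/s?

Let K be the unknown flow. Total out = 544 + K.
water balance: 124.58 + 0.719·K = 0.610·(544 + K)
(0.719 − 0.610)·K = 0.610×544 − 124.58 = 207.26
K = 207.26 / 0.109 = 1901.5 kg/s

1902 kg/s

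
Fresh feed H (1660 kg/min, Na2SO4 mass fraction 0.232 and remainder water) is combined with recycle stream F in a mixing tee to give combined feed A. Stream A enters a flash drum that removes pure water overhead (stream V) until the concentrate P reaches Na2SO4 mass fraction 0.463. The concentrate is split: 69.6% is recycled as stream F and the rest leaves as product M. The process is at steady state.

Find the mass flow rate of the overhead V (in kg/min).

828.2 kg/min

Overall Na2SO4 balance (none leaves overhead): Na2SO4 in fresh feed = Na2SO4 in product, i.e. 1660×0.232 = (1−0.696)·P·0.463.
P = 385.12/(0.463×0.304) = 2736.2 kg/min.
Recycle F = 0.696×2736.2 = 1904.4 kg/min.
Combined feed A = 1660 + 1904.4 = 3564.4 kg/min.
Overhead V = A − P = 3564.4 − 2736.2 = 828.21 kg/min.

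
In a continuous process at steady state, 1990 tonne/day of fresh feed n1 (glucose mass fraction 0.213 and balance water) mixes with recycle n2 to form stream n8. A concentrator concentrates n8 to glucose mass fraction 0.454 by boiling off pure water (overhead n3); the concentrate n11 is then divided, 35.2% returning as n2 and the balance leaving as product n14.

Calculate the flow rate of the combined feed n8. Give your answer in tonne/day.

Overall glucose balance (none leaves overhead): glucose in fresh feed = glucose in product, i.e. 1990×0.213 = (1−0.352)·n11·0.454.
n11 = 423.87/(0.454×0.648) = 1440.8 tonne/day.
Recycle n2 = 0.352×1440.8 = 507.16 tonne/day.
Combined feed n8 = 1990 + 507.16 = 2497.2 tonne/day.

2497 tonne/day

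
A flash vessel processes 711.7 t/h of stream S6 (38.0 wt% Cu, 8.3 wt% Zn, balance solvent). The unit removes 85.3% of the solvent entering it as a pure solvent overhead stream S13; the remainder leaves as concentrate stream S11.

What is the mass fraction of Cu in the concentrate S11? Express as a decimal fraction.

0.701

Cu is not removed: 711.7×0.380 = 270.45 t/h of Cu enters S11.
solvent entering = 711.7×0.537 = 382.18 t/h; overhead removed = 0.853×382.18 = 326 t/h.
Concentrate = 711.7 − 326 = 385.7 t/h.
Mass fraction = 270.45/385.7 = 0.701.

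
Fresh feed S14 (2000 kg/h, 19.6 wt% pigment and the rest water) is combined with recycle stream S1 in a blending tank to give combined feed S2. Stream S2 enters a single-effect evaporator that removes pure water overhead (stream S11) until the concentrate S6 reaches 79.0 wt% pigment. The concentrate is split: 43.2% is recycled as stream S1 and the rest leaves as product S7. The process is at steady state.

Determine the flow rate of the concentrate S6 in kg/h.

873.6 kg/h

Overall pigment balance (none leaves overhead): pigment in fresh feed = pigment in product, i.e. 2000×0.196 = (1−0.432)·S6·0.790.
S6 = 392/(0.790×0.568) = 873.6 kg/h.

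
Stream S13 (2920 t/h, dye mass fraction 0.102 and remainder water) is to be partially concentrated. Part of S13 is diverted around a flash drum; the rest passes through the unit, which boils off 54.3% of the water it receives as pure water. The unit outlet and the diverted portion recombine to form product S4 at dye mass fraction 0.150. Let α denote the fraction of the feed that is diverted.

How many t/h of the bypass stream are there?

1004 t/h

All 2920×0.102 = 297.84 t/h of dye reaches S4, so S4 = 297.84/0.150 = 1985.6 t/h and vapour = 934.4 t/h.
The evaporator receives (1−α)·2920 of feed at 0.898 water and removes 0.543 of that water:
0.543×0.898×(1−α)×2920 = 934.4
(1−α) = 934.4/1423.8 = 0.6563;  α = 0.3437.
Bypass flow = 0.3437×2920 = 1003.7 t/h.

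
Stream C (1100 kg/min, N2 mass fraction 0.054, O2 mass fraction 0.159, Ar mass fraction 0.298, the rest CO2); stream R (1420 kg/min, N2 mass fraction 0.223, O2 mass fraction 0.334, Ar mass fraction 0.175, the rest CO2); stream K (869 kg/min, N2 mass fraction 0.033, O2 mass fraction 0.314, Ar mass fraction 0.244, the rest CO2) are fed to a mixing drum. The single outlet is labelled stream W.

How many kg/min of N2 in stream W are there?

N2 out = N2 in = 1100×0.054 + 1420×0.223 + 869×0.033 = 404.74 kg/min.

404.7 kg/min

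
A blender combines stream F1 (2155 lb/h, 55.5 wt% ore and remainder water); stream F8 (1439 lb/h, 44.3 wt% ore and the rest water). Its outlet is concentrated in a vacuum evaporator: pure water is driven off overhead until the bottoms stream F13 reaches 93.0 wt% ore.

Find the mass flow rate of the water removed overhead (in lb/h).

ore entering = 2155×0.555 + 1439×0.443 = 1833.5 lb/h.
All ore reports to F13, so F13 = 1833.5/0.930 = 1971.5 lb/h.
Total feed = 3594 lb/h; overhead = 3594 − 1971.5 = 1622.5 lb/h.

1622 lb/h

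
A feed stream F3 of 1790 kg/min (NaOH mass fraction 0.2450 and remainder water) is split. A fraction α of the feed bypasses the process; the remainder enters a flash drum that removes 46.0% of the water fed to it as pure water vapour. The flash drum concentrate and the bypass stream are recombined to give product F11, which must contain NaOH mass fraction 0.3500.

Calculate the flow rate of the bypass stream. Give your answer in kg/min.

All 1790×0.245 = 438.55 kg/min of NaOH reaches F11, so F11 = 438.55/0.350 = 1253 kg/min and vapour = 537 kg/min.
The evaporator receives (1−α)·1790 of feed at 0.755 water and removes 0.460 of that water:
0.460×0.755×(1−α)×1790 = 537
(1−α) = 537/621.67 = 0.8638;  α = 0.1362.
Bypass flow = 0.1362×1790 = 243.79 kg/min.

243.8 kg/min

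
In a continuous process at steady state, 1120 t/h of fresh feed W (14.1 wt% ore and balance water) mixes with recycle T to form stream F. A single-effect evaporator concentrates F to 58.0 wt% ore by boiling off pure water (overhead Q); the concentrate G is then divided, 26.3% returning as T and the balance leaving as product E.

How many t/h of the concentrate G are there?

Overall ore balance (none leaves overhead): ore in fresh feed = ore in product, i.e. 1120×0.141 = (1−0.263)·G·0.580.
G = 157.92/(0.580×0.737) = 369.44 t/h.

369.4 t/h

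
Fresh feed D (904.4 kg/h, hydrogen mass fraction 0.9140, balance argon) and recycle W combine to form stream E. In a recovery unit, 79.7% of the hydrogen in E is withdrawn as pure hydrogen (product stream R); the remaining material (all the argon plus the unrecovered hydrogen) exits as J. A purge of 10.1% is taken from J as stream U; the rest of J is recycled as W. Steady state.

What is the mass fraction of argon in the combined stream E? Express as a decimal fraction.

argon enters only via D and leaves only via the purge: 904.4×0.086 = 0.101×(argon in J), and the recovery unit passes all argon, so argon in E = argon in J = 770.08 kg/h.
hydrogen in E: m_A = 904.4×0.914 + (1−0.101)·(1−0.797)·m_A, so m_A = 826.62/0.8175 = 1011.2 kg/h.
E = 1011.2 + 770.08 = 1781.2 kg/h.
argon fraction in E = 770.08/1781.2 = 0.4323.

0.4323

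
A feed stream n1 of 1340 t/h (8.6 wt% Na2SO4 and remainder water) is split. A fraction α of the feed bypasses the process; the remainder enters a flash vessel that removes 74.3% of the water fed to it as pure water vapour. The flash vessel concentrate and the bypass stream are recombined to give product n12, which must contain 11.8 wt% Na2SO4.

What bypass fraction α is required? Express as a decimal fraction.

All 1340×0.086 = 115.24 t/h of Na2SO4 reaches n12, so n12 = 115.24/0.118 = 976.61 t/h and vapour = 363.39 t/h.
The evaporator receives (1−α)·1340 of feed at 0.914 water and removes 0.743 of that water:
0.743×0.914×(1−α)×1340 = 363.39
(1−α) = 363.39/910 = 0.3993;  α = 0.6007.

0.601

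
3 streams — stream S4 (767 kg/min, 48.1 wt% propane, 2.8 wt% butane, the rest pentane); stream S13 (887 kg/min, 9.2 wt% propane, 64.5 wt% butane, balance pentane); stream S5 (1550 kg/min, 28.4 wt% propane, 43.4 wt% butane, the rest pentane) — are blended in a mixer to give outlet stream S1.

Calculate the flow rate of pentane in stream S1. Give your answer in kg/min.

1047 kg/min

pentane out = pentane in = 767×0.491 + 887×0.263 + 1550×0.282 = 1047 kg/min.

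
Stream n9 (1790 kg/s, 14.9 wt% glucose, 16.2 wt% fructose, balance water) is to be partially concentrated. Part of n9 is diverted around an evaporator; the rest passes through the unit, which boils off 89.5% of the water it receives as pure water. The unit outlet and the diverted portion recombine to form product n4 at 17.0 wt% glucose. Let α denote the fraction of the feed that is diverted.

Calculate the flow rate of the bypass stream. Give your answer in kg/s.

All 1790×0.149 = 266.71 kg/s of glucose reaches n4, so n4 = 266.71/0.170 = 1568.9 kg/s and vapour = 221.12 kg/s.
The evaporator receives (1−α)·1790 of feed at 0.689 water and removes 0.895 of that water:
0.895×0.689×(1−α)×1790 = 221.12
(1−α) = 221.12/1103.8 = 0.2003;  α = 0.7997.
Bypass flow = 0.7997×1790 = 1431.4 kg/s.

1431 kg/s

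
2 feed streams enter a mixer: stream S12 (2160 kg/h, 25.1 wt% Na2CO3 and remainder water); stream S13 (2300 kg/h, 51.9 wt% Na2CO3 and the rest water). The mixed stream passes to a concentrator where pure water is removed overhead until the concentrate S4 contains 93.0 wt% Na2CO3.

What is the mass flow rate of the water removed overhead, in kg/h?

2593 kg/h

Na2CO3 entering = 2160×0.251 + 2300×0.519 = 1735.9 kg/h.
All Na2CO3 reports to S4, so S4 = 1735.9/0.930 = 1866.5 kg/h.
Total feed = 4460 kg/h; overhead = 4460 − 1866.5 = 2593.5 kg/h.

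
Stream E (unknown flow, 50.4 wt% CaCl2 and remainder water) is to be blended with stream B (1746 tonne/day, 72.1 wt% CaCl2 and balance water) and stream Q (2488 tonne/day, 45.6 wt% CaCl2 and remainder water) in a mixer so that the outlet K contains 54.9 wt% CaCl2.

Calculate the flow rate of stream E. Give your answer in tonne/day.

1532 tonne/day

Let E be the unknown flow. Total out = 4234 + E.
CaCl2 balance: 2393.4 + 0.504·E = 0.549·(4234 + E)
(0.504 − 0.549)·E = 0.549×4234 − 2393.4 = -68.928
E = -68.928 / -0.045 = 1531.7 tonne/day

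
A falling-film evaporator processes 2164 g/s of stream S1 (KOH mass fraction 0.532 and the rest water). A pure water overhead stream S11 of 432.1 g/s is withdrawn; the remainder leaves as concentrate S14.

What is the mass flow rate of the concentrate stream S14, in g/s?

1732 g/s

Concentrate = 2164 − 432.1 = 1731.9 g/s.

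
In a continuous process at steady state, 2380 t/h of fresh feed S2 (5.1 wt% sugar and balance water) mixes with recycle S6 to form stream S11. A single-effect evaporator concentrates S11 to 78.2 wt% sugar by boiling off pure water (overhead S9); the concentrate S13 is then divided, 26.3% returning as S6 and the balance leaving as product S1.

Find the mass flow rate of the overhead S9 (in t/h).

2225 t/h

Overall sugar balance (none leaves overhead): sugar in fresh feed = sugar in product, i.e. 2380×0.051 = (1−0.263)·S13·0.782.
S13 = 121.38/(0.782×0.737) = 210.61 t/h.
Recycle S6 = 0.263×210.61 = 55.39 t/h.
Combined feed S11 = 2380 + 55.39 = 2435.4 t/h.
Overhead S9 = S11 − S13 = 2435.4 − 210.61 = 2224.8 t/h.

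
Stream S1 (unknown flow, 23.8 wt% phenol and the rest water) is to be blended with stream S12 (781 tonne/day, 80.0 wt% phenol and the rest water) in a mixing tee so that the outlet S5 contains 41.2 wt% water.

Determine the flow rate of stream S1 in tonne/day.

Let S1 be the unknown flow. Total out = 781 + S1.
water balance: 156.2 + 0.762·S1 = 0.412·(781 + S1)
(0.762 − 0.412)·S1 = 0.412×781 − 156.2 = 165.57
S1 = 165.57 / 0.350 = 473.06 tonne/day

473.1 tonne/day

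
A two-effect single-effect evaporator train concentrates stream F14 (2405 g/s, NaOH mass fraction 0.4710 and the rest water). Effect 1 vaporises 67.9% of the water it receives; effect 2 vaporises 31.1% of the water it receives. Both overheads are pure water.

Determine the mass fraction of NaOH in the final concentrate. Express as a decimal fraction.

0.8010

water in feed = 2405×0.529 = 1272.2 g/s.
After stage 1: water left = (1−0.679)×1272.2 = 408.39; stream total = 1541.1 g/s.
After stage 2: water left = (1−0.311)×408.39 = 281.38; final concentrate = 1414.1 g/s.
NaOH fraction = 1132.8/1414.1 = 0.8010.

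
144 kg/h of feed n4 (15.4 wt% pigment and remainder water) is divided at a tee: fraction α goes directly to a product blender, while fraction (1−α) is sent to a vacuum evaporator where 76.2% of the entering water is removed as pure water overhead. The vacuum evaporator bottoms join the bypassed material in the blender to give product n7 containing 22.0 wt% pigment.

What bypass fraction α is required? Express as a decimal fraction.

All 144×0.154 = 22.176 kg/h of pigment reaches n7, so n7 = 22.176/0.220 = 100.8 kg/h and vapour = 43.2 kg/h.
The evaporator receives (1−α)·144 of feed at 0.846 water and removes 0.762 of that water:
0.762×0.846×(1−α)×144 = 43.2
(1−α) = 43.2/92.83 = 0.4654;  α = 0.5346.

0.535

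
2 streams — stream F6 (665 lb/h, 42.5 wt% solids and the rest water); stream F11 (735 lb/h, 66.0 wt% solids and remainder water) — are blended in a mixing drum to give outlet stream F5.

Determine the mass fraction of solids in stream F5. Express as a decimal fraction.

Total flow out = 665 + 735 = 1400 lb/h.
solids in = 665×0.425 + 735×0.660 = 767.73 lb/h.
solids mass fraction in F5 = 767.73/1400 = 0.5484.

0.5484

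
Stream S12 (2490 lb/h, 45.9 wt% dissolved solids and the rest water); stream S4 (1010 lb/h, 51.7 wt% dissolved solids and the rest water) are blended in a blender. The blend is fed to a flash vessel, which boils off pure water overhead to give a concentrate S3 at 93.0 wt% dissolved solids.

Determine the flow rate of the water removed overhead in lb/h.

dissolved solids entering = 2490×0.459 + 1010×0.517 = 1665.1 lb/h.
All dissolved solids reports to S3, so S3 = 1665.1/0.930 = 1790.4 lb/h.
Total feed = 3500 lb/h; overhead = 3500 − 1790.4 = 1709.6 lb/h.

1710 lb/h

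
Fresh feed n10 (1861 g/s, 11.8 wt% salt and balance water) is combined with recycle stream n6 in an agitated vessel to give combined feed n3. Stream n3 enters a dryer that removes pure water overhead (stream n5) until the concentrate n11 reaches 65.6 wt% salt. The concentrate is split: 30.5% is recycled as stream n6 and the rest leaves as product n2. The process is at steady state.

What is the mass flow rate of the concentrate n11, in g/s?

Overall salt balance (none leaves overhead): salt in fresh feed = salt in product, i.e. 1861×0.118 = (1−0.305)·n11·0.656.
n11 = 219.6/(0.656×0.695) = 481.66 g/s.

481.7 g/s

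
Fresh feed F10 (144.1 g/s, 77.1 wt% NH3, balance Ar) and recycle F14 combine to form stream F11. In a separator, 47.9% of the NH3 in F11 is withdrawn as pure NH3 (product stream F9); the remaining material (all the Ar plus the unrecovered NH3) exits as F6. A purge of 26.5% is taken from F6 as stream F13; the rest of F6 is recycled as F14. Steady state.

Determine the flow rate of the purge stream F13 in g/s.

Ar enters only via F10 and leaves only via the purge: 144.1×0.229 = 0.265×(Ar in F6), and the separator passes all Ar, so Ar in F11 = Ar in F6 = 124.52 g/s.
NH3 in F11: m_A = 144.1×0.771 + (1−0.265)·(1−0.479)·m_A, so m_A = 111.1/0.6171 = 180.05 g/s.
F6 = (1−0.479)×180.05 + 124.52 = 218.33 g/s.
Purge F13 = 0.265×218.33 = 57.857 g/s.

57.86 g/s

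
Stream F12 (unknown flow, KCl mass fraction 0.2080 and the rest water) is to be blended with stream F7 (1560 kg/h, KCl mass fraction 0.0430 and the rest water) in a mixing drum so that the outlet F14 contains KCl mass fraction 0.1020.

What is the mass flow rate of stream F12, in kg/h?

Let F12 be the unknown flow. Total out = 1560 + F12.
KCl balance: 67.08 + 0.208·F12 = 0.102·(1560 + F12)
(0.208 − 0.102)·F12 = 0.102×1560 − 67.08 = 92.04
F12 = 92.04 / 0.106 = 868.3 kg/h

868.3 kg/h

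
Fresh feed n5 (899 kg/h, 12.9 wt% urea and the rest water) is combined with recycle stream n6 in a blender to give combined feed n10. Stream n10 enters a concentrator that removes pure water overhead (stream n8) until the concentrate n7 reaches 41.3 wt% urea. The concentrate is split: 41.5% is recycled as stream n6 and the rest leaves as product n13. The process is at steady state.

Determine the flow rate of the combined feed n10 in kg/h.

1098 kg/h

Overall urea balance (none leaves overhead): urea in fresh feed = urea in product, i.e. 899×0.129 = (1−0.415)·n7·0.413.
n7 = 115.97/(0.413×0.585) = 480 kg/h.
Recycle n6 = 0.415×480 = 199.2 kg/h.
Combined feed n10 = 899 + 199.2 = 1098.2 kg/h.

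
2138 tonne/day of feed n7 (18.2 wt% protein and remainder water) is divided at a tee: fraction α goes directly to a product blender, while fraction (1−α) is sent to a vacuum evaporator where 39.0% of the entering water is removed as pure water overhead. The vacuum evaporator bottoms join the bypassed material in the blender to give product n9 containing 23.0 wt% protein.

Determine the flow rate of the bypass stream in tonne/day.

739.4 tonne/day

All 2138×0.182 = 389.12 tonne/day of protein reaches n9, so n9 = 389.12/0.230 = 1691.8 tonne/day and vapour = 446.19 tonne/day.
The evaporator receives (1−α)·2138 of feed at 0.818 water and removes 0.390 of that water:
0.390×0.818×(1−α)×2138 = 446.19
(1−α) = 446.19/682.06 = 0.6542;  α = 0.3458.
Bypass flow = 0.3458×2138 = 739.37 tonne/day.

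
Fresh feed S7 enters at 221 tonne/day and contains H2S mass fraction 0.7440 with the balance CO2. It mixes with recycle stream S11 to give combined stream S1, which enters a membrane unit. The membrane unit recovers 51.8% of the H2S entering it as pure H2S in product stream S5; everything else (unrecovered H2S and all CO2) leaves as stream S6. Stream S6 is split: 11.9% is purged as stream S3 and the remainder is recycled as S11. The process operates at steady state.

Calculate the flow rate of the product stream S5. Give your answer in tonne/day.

H2S in S1: m_A = 221×0.744 + (1−0.119)·(1−0.518)·m_A, so m_A = 164.42/0.5754 = 285.78 tonne/day.
Product S5 = 0.518×285.78 = 148.03 tonne/day.

148 tonne/day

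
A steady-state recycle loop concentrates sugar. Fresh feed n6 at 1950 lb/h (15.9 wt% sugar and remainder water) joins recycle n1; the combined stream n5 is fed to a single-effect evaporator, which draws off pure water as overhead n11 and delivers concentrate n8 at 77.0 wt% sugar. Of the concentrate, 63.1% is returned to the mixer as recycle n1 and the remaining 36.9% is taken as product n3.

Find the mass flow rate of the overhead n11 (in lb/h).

1547 lb/h

Overall sugar balance (none leaves overhead): sugar in fresh feed = sugar in product, i.e. 1950×0.159 = (1−0.631)·n8·0.770.
n8 = 310.05/(0.770×0.369) = 1091.2 lb/h.
Recycle n1 = 0.631×1091.2 = 688.56 lb/h.
Combined feed n5 = 1950 + 688.56 = 2638.6 lb/h.
Overhead n11 = n5 − n8 = 2638.6 − 1091.2 = 1547.3 lb/h.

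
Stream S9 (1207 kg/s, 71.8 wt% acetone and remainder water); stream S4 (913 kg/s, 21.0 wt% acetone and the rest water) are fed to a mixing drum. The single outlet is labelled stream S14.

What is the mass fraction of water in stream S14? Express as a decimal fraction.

0.501

Total flow out = 1207 + 913 = 2120 kg/s.
water in = 1207×0.282 + 913×0.790 = 1061.6 kg/s.
water mass fraction in S14 = 1061.6/2120 = 0.501.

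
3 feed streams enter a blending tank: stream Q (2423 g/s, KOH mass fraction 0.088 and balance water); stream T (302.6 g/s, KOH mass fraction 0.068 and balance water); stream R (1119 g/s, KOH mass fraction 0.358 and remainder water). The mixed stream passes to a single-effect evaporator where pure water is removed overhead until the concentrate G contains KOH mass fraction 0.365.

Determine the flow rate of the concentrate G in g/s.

KOH entering = 2423×0.088 + 302.6×0.068 + 1119×0.358 = 634.4 g/s.
All KOH reports to G, so G = 634.4/0.365 = 1738.1 g/s.

1738 g/s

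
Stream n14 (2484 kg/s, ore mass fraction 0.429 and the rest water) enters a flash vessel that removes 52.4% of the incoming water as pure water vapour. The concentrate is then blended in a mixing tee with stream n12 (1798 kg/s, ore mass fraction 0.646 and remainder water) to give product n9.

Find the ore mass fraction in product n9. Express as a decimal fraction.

Vapour removed = 0.524×0.571×2484 = 743.22 kg/s; concentrate = 1740.8 kg/s.
ore reaching the mixer = 1065.6 (from concentrate) + 1798×0.646 = 2227.1 kg/s.
Product flow = 1740.8 + 1798 = 3538.8 kg/s; ore fraction = 0.629.

0.629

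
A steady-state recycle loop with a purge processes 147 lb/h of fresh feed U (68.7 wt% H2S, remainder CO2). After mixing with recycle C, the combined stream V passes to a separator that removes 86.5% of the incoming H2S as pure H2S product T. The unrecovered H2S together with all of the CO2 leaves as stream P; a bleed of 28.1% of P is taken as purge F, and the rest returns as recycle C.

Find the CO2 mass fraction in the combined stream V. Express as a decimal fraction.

CO2 enters only via U and leaves only via the purge: 147×0.313 = 0.281×(CO2 in P), and the separator passes all CO2, so CO2 in V = CO2 in P = 163.74 lb/h.
H2S in V: m_A = 147×0.687 + (1−0.281)·(1−0.865)·m_A, so m_A = 100.99/0.9029 = 111.85 lb/h.
V = 111.85 + 163.74 = 275.59 lb/h.
CO2 fraction in V = 163.74/275.59 = 0.5942.

0.5942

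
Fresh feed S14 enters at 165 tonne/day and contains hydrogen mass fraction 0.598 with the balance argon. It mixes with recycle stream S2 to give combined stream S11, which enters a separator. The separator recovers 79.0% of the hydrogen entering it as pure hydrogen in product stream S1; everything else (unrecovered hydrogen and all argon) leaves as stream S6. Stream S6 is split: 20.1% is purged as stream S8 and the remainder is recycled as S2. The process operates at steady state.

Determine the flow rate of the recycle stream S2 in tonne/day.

argon enters only via S14 and leaves only via the purge: 165×0.402 = 0.201×(argon in S6), and the separator passes all argon, so argon in S11 = argon in S6 = 330 tonne/day.
hydrogen in S11: m_A = 165×0.598 + (1−0.201)·(1−0.790)·m_A, so m_A = 98.67/0.8322 = 118.56 tonne/day.
S6 = (1−0.790)×118.56 + 330 = 354.9 tonne/day.
Recycle S2 = (1−0.201)×354.9 = 283.56 tonne/day.

283.6 tonne/day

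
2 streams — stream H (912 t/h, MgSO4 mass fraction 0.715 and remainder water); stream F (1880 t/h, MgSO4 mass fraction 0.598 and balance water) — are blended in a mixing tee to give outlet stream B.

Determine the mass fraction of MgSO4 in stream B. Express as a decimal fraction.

0.636

Total flow out = 912 + 1880 = 2792 t/h.
MgSO4 in = 912×0.715 + 1880×0.598 = 1776.3 t/h.
MgSO4 mass fraction in B = 1776.3/2792 = 0.636.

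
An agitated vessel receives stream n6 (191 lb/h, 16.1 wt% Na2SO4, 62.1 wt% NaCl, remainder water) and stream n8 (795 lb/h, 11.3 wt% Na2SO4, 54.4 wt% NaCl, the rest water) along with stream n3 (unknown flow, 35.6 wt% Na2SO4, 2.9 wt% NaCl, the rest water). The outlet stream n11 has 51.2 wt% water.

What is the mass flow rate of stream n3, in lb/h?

Let n3 be the unknown flow. Total out = 986 + n3.
water balance: 314.32 + 0.615·n3 = 0.512·(986 + n3)
(0.615 − 0.512)·n3 = 0.512×986 − 314.32 = 190.51
n3 = 190.51 / 0.103 = 1849.6 lb/h

1850 lb/h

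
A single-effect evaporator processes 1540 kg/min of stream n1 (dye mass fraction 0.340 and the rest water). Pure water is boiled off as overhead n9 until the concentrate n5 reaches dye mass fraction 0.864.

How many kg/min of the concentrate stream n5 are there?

606 kg/min

dye is conserved: 1540×0.340 = 523.6 kg/min all reports to the concentrate.
Concentrate = 523.6/(target fraction) = 606.02 kg/min.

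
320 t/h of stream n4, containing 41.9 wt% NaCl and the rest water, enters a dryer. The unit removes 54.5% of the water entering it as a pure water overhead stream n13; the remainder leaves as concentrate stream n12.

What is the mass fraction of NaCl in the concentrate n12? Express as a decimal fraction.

0.6132

NaCl is not removed: 320×0.419 = 134.08 t/h of NaCl enters n12.
water entering = 320×0.581 = 185.92 t/h; overhead removed = 0.545×185.92 = 101.33 t/h.
Concentrate = 320 − 101.33 = 218.67 t/h.
Mass fraction = 134.08/218.67 = 0.6132.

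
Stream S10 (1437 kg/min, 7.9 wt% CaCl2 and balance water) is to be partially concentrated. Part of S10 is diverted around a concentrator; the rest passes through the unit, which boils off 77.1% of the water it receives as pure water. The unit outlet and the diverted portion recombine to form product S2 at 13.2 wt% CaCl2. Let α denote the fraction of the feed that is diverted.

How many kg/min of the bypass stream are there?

624.5 kg/min

All 1437×0.079 = 113.52 kg/min of CaCl2 reaches S2, so S2 = 113.52/0.132 = 860.02 kg/min and vapour = 576.98 kg/min.
The evaporator receives (1−α)·1437 of feed at 0.921 water and removes 0.771 of that water:
0.771×0.921×(1−α)×1437 = 576.98
(1−α) = 576.98/1020.4 = 0.5654;  α = 0.4346.
Bypass flow = 0.4346×1437 = 624.46 kg/min.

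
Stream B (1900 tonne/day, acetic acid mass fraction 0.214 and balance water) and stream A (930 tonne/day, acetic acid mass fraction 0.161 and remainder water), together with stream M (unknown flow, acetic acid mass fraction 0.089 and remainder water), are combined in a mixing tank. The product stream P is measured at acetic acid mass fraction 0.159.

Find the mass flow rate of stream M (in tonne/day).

Let M be the unknown flow. Total out = 2830 + M.
acetic acid balance: 556.33 + 0.089·M = 0.159·(2830 + M)
(0.089 − 0.159)·M = 0.159×2830 − 556.33 = -106.36
M = -106.36 / -0.070 = 1519.4 tonne/day

1519 tonne/day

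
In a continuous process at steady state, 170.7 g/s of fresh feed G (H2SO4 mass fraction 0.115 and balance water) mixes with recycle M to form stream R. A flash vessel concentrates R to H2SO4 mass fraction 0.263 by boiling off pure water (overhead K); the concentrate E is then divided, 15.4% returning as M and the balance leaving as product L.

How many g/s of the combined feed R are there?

Overall H2SO4 balance (none leaves overhead): H2SO4 in fresh feed = H2SO4 in product, i.e. 170.7×0.115 = (1−0.154)·E·0.263.
E = 19.63/(0.263×0.846) = 88.228 g/s.
Recycle M = 0.154×88.228 = 13.587 g/s.
Combined feed R = 170.7 + 13.587 = 184.29 g/s.

184.3 g/s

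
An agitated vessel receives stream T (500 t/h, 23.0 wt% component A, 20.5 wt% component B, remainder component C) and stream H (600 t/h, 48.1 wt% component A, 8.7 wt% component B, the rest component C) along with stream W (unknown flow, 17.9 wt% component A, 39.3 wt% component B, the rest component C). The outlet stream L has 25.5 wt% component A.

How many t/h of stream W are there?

Let W be the unknown flow. Total out = 1100 + W.
component A balance: 403.6 + 0.179·W = 0.255·(1100 + W)
(0.179 − 0.255)·W = 0.255×1100 − 403.6 = -123.1
W = -123.1 / -0.076 = 1619.7 t/h

1620 t/h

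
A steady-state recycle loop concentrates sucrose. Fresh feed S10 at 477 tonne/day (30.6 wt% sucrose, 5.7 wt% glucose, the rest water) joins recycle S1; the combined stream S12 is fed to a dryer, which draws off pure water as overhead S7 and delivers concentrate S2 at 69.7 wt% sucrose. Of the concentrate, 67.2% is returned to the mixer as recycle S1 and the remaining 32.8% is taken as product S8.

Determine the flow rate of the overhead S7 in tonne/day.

Overall sucrose balance (none leaves overhead): sucrose in fresh feed = sucrose in product, i.e. 477×0.306 = (1−0.672)·S2·0.697.
S2 = 145.96/(0.697×0.328) = 638.46 tonne/day.
Recycle S1 = 0.672×638.46 = 429.04 tonne/day.
Combined feed S12 = 477 + 429.04 = 906.04 tonne/day.
Overhead S7 = S12 − S2 = 906.04 − 638.46 = 267.59 tonne/day.

267.6 tonne/day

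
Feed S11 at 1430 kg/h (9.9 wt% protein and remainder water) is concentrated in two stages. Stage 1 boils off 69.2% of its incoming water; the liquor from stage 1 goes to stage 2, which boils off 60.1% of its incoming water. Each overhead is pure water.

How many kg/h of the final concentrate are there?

water in feed = 1430×0.901 = 1288.4 kg/h.
After stage 1: water left = (1−0.692)×1288.4 = 396.84; stream total = 538.41 kg/h.
After stage 2: water left = (1−0.601)×396.84 = 158.34; final concentrate = 299.91 kg/h.

299.9 kg/h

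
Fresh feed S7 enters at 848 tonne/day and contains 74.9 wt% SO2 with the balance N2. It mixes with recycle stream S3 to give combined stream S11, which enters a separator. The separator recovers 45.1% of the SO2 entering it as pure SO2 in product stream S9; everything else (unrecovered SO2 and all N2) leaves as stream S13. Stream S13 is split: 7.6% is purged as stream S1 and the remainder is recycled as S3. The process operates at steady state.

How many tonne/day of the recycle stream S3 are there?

3242 tonne/day

N2 enters only via S7 and leaves only via the purge: 848×0.251 = 0.076×(N2 in S13), and the separator passes all N2, so N2 in S11 = N2 in S13 = 2800.6 tonne/day.
SO2 in S11: m_A = 848×0.749 + (1−0.076)·(1−0.451)·m_A, so m_A = 635.15/0.4927 = 1289.1 tonne/day.
S13 = (1−0.451)×1289.1 + 2800.6 = 3508.3 tonne/day.
Recycle S3 = (1−0.076)×3508.3 = 3241.7 tonne/day.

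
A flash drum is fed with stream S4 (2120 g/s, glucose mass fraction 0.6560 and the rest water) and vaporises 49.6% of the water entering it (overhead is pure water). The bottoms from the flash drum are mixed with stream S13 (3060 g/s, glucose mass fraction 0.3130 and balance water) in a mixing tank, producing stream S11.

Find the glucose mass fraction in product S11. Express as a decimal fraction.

Vapour removed = 0.496×0.344×2120 = 361.72 g/s; concentrate = 1758.3 g/s.
glucose reaching the mixer = 1390.7 (from concentrate) + 3060×0.313 = 2348.5 g/s.
Product flow = 1758.3 + 3060 = 4818.3 g/s; glucose fraction = 0.4874.

0.4874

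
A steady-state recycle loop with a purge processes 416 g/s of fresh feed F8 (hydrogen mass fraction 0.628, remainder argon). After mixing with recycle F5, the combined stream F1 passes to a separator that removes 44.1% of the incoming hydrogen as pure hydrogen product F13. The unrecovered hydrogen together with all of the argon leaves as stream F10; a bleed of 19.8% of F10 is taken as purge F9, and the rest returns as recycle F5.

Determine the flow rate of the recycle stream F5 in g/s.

argon enters only via F8 and leaves only via the purge: 416×0.372 = 0.198×(argon in F10), and the separator passes all argon, so argon in F1 = argon in F10 = 781.58 g/s.
hydrogen in F1: m_A = 416×0.628 + (1−0.198)·(1−0.441)·m_A, so m_A = 261.25/0.5517 = 473.55 g/s.
F10 = (1−0.441)×473.55 + 781.58 = 1046.3 g/s.
Recycle F5 = (1−0.198)×1046.3 = 839.12 g/s.

839.1 g/s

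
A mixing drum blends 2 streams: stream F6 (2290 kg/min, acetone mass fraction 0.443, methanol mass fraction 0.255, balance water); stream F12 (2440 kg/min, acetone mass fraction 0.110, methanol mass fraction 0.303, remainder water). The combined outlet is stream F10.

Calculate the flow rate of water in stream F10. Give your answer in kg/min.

2124 kg/min

water out = water in = 2290×0.302 + 2440×0.587 = 2123.9 kg/min.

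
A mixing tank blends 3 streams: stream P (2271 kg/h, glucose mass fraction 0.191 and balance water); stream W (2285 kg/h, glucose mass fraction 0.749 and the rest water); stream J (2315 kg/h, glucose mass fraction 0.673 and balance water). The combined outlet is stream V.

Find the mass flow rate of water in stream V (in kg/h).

water out = water in = 2271×0.809 + 2285×0.251 + 2315×0.327 = 3167.8 kg/h.

3168 kg/h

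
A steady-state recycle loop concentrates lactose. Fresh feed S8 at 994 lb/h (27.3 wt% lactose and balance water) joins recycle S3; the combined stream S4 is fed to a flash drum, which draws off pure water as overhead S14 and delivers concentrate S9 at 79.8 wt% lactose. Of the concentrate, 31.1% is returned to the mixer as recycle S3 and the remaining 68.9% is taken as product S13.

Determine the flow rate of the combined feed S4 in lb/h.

Overall lactose balance (none leaves overhead): lactose in fresh feed = lactose in product, i.e. 994×0.273 = (1−0.311)·S9·0.798.
S9 = 271.36/(0.798×0.689) = 493.55 lb/h.
Recycle S3 = 0.311×493.55 = 153.49 lb/h.
Combined feed S4 = 994 + 153.49 = 1147.5 lb/h.

1147 lb/h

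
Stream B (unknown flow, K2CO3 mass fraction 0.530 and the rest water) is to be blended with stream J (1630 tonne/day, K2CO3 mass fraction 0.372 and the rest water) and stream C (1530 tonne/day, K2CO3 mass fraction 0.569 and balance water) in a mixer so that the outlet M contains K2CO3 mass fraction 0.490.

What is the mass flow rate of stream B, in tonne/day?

1787 tonne/day

Let B be the unknown flow. Total out = 3160 + B.
K2CO3 balance: 1476.9 + 0.530·B = 0.490·(3160 + B)
(0.530 − 0.490)·B = 0.490×3160 − 1476.9 = 71.47
B = 71.47 / 0.040 = 1786.7 tonne/day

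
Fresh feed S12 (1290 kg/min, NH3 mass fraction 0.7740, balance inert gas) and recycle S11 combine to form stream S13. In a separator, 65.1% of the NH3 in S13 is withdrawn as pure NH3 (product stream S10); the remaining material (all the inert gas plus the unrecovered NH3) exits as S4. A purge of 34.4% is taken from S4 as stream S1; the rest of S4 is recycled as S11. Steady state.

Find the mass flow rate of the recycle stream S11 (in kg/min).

852.4 kg/min

inert gas enters only via S12 and leaves only via the purge: 1290×0.226 = 0.344×(inert gas in S4), and the separator passes all inert gas, so inert gas in S13 = inert gas in S4 = 847.5 kg/min.
NH3 in S13: m_A = 1290×0.774 + (1−0.344)·(1−0.651)·m_A, so m_A = 998.46/0.7711 = 1294.9 kg/min.
S4 = (1−0.651)×1294.9 + 847.5 = 1299.4 kg/min.
Recycle S11 = (1−0.344)×1299.4 = 852.43 kg/min.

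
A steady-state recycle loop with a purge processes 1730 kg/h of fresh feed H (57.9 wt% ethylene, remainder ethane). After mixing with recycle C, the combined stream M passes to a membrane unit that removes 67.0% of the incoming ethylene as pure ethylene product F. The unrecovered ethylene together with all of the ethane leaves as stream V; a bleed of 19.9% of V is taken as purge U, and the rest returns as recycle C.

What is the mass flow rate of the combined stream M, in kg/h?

5022 kg/h

ethane enters only via H and leaves only via the purge: 1730×0.421 = 0.199×(ethane in V), and the membrane unit passes all ethane, so ethane in M = ethane in V = 3659.9 kg/h.
ethylene in M: m_A = 1730×0.579 + (1−0.199)·(1−0.670)·m_A, so m_A = 1001.7/0.7357 = 1361.6 kg/h.
M = 1361.6 + 3659.9 = 5021.5 kg/h.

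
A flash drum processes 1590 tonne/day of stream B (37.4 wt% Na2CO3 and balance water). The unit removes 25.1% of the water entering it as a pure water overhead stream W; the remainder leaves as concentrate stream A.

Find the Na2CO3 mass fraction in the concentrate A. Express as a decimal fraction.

0.4437

Na2CO3 is not removed: 1590×0.374 = 594.66 tonne/day of Na2CO3 enters A.
water entering = 1590×0.626 = 995.34 tonne/day; overhead removed = 0.251×995.34 = 249.83 tonne/day.
Concentrate = 1590 − 249.83 = 1340.2 tonne/day.
Mass fraction = 594.66/1340.2 = 0.4437.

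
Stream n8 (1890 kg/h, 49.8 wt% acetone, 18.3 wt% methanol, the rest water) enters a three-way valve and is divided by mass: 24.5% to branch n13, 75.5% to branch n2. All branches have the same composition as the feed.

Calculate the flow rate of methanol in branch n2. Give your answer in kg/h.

Branch n2 total = 0.755×1890 = 1427 kg/h.
methanol in n2 = 0.183×1427 = 261.13 kg/h.

261.1 kg/h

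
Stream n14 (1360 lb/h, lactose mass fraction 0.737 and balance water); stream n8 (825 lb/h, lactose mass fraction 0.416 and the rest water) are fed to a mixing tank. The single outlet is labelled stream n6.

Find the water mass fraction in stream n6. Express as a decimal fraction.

Total flow out = 1360 + 825 = 2185 lb/h.
water in = 1360×0.263 + 825×0.584 = 839.48 lb/h.
water mass fraction in n6 = 839.48/2185 = 0.384.

0.384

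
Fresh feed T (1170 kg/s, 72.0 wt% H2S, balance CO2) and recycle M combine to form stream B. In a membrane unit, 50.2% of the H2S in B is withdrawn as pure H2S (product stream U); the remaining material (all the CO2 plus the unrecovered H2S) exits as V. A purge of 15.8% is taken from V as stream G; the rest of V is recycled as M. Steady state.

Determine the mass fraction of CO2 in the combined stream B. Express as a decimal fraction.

CO2 enters only via T and leaves only via the purge: 1170×0.280 = 0.158×(CO2 in V), and the membrane unit passes all CO2, so CO2 in B = CO2 in V = 2073.4 kg/s.
H2S in B: m_A = 1170×0.720 + (1−0.158)·(1−0.502)·m_A, so m_A = 842.4/0.5807 = 1450.7 kg/s.
B = 1450.7 + 2073.4 = 3524.1 kg/s.
CO2 fraction in B = 2073.4/3524.1 = 0.5884.

0.5884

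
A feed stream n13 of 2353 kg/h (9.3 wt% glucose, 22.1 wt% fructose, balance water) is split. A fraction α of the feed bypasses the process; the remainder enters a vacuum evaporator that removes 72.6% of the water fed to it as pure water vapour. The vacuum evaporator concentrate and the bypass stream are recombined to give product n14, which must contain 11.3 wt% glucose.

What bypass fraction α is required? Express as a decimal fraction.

All 2353×0.093 = 218.83 kg/h of glucose reaches n14, so n14 = 218.83/0.113 = 1936.5 kg/h and vapour = 416.46 kg/h.
The evaporator receives (1−α)·2353 of feed at 0.686 water and removes 0.726 of that water:
0.726×0.686×(1−α)×2353 = 416.46
(1−α) = 416.46/1171.9 = 0.3554;  α = 0.6446.

0.645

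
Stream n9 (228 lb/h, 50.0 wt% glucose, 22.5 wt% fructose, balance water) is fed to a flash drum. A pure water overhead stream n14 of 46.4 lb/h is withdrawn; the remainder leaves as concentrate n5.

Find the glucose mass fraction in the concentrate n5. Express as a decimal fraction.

glucose is not removed: 228×0.500 = 114 lb/h of glucose enters n5.
Concentrate = 228 − 46.4 = 181.6 lb/h.
Mass fraction = 114/181.6 = 0.628.

0.628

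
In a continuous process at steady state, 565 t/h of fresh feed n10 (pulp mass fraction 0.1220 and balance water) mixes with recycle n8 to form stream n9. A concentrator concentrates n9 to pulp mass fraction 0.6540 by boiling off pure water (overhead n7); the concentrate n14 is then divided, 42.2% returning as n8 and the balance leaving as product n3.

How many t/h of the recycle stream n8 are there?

Overall pulp balance (none leaves overhead): pulp in fresh feed = pulp in product, i.e. 565×0.122 = (1−0.422)·n14·0.654.
n14 = 68.93/(0.654×0.578) = 182.35 t/h.
Recycle n8 = 0.422×182.35 = 76.951 t/h.

76.95 t/h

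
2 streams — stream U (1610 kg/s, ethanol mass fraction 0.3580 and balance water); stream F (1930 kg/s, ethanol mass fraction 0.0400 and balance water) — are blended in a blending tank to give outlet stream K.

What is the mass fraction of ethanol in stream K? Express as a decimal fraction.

Total flow out = 1610 + 1930 = 3540 kg/s.
ethanol in = 1610×0.358 + 1930×0.040 = 653.58 kg/s.
ethanol mass fraction in K = 653.58/3540 = 0.1846.

0.1846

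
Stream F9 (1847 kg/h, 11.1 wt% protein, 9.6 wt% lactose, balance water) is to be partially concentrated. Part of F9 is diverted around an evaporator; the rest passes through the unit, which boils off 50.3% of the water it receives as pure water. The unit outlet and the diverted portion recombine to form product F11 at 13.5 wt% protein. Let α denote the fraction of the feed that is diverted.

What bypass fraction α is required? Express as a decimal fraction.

0.554

All 1847×0.111 = 205.02 kg/h of protein reaches F11, so F11 = 205.02/0.135 = 1518.6 kg/h and vapour = 328.36 kg/h.
The evaporator receives (1−α)·1847 of feed at 0.793 water and removes 0.503 of that water:
0.503×0.793×(1−α)×1847 = 328.36
(1−α) = 328.36/736.73 = 0.4457;  α = 0.5543.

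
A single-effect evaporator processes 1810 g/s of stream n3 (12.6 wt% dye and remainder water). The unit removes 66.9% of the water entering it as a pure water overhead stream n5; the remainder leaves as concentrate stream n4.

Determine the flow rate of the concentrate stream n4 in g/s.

751.7 g/s

water entering = 1810×0.874 = 1581.9 g/s; overhead removed = 0.669×1581.9 = 1058.3 g/s.
Concentrate = 1810 − 1058.3 = 751.68 g/s.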